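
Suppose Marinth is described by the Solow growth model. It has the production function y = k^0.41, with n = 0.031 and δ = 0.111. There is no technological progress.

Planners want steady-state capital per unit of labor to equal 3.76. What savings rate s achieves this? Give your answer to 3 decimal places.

Steady state requires s·f(k) = (n + δ)·k, i.e. s·k^α = (n + δ)·k.
So s / (n + δ) = (k*)^(1−α) = 3.76^0.59 = 2.1845.
Therefore s = 2.1845 × (n + δ) = 2.1845 × 0.142 = 0.3102.

s ≈ 0.310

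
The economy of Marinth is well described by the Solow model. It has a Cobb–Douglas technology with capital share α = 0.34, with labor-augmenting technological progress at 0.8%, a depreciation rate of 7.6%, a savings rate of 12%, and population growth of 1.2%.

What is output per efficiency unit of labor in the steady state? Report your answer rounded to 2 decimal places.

y* = 1.12

In steady state, investment equals break-even investment: s·k^α = (n + g + δ)·k.
Rearranging, k^(1−α) = s / (n + g + δ).
k^0.66 = 0.12 / (0.012 + 0.008 + 0.076) = 0.12 / 0.096 = 1.2500
k* = 1.2500^(1/0.66) ≈ 1.4023
y* = (k*)^α = 1.4023^0.34 ≈ 1.1218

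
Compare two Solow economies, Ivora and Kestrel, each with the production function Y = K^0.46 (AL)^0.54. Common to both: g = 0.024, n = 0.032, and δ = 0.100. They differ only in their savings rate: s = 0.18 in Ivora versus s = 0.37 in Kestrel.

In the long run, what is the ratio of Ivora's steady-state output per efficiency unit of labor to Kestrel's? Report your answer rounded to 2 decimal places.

y*_I / y*_K ≈ 0.54

Steady-state y* = [s/(n + g + δ)]^(α/(1−α)), so the ratio is [ (s_I/(n + g + δ)_I) / (s_K/(n + g + δ)_K) ]^0.8519.
s_I/(n + g + δ)_I = 0.18/0.156 = 1.1538; s_K/(n + g + δ)_K = 0.37/0.156 = 2.3718.
Ratio = (1.1538/2.3718)^0.8519 = 0.4865^0.8519 ≈ 0.5413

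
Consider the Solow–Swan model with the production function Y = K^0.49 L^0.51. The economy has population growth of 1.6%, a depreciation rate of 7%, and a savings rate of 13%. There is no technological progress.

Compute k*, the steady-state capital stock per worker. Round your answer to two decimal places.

At the steady state, Δk = 0, so s·k^α = (n + δ)·k.
Rearranging, k^(1−α) = s / (n + δ).
k^0.51 = 0.13 / (0.016 + 0.070) = 0.13 / 0.086 = 1.5116
k* = 1.5116^(1/0.51) ≈ 2.2482

k* ≈ 2.25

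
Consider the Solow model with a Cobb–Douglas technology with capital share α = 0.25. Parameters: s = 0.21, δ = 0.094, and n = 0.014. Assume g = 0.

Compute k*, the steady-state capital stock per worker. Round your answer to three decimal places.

k* = 2.427

In steady state, investment equals break-even investment: s·k^α = (n + δ)·k.
Rearranging, k^(1−α) = s / (n + δ).
k^0.75 = 0.21 / (0.014 + 0.094) = 0.21 / 0.108 = 1.9444
k* = 1.9444^(1/0.75) ≈ 2.4269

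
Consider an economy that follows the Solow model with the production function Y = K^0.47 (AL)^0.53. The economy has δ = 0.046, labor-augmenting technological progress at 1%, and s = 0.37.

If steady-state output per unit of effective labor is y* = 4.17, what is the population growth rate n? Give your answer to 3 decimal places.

n ≈ 0.018

At the steady state, Δk = 0, so s·k^α = (n + g + δ)·k.
Since y* = [s/(n + g + δ)]^(α/(1−α)), we have s/(n + g + δ) = (y*)^((1−α)/α) = 4.17^1.1277 = 5.0041.
Therefore n + g + δ = s / 5.0041 = 0.37 / 5.0041 = 0.0739, so n = 0.0739 − 0.056 = 0.0179.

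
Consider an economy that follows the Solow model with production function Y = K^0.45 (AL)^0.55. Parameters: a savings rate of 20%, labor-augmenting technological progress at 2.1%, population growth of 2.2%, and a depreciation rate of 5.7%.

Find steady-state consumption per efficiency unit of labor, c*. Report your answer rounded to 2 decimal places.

c* ≈ 1.41

Steady state requires s·f(k) = (n + g + δ)·k, i.e. s·k^α = (n + g + δ)·k.
Rearranging, k^(1−α) = s / (n + g + δ).
k^0.55 = 0.20 / (0.022 + 0.021 + 0.057) = 0.20 / 0.100 = 2.0000
k* = 2.0000^(1/0.55) ≈ 3.5264
y* = (k*)^α = 3.5264^0.45 ≈ 1.7632
c* = (1 − s)·y* = (1 − 0.20) × 1.7632 ≈ 1.4106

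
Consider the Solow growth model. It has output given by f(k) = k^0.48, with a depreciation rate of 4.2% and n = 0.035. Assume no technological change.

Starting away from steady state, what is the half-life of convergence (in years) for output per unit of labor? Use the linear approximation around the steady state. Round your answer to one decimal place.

about 17.3 years

Near the steady state the convergence rate is λ = (1 − α)(n + δ).
λ = (1 − 0.48) × 0.077 = 0.52 × 0.077 = 0.04004
Half-life = ln 2 / λ = 0.6931 / 0.04004 ≈ 17.31 years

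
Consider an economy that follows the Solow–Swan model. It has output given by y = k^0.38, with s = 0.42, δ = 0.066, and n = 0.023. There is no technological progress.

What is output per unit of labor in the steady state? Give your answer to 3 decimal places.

In steady state, investment equals break-even investment: s·k^α = (n + δ)·k.
Dividing both sides by k: k^(1−α) = s / (n + δ).
k^0.62 = 0.42 / (0.023 + 0.066) = 0.42 / 0.089 = 4.7191
k* = 4.7191^(1/0.62) ≈ 12.2143
y* = (k*)^α = 12.2143^0.38 ≈ 2.5883

y* ≈ 2.588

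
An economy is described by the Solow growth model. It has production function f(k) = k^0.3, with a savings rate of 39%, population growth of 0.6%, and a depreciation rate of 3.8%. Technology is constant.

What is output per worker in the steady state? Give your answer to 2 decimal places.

Steady state requires s·f(k) = (n + δ)·k, i.e. s·k^α = (n + δ)·k.
Dividing both sides by k: k^(1−α) = s / (n + δ).
k^0.7 = 0.39 / (0.006 + 0.038) = 0.39 / 0.044 = 8.8636
k* = 8.8636^(1/0.7) ≈ 22.5803
y* = (k*)^α = 22.5803^0.3 ≈ 2.5475

y* ≈ 2.55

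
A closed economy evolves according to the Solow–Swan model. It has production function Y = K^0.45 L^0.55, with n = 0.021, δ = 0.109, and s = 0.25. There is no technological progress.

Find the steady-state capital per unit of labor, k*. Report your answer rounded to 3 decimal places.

k* ≈ 3.284

In steady state, investment equals break-even investment: s·k^α = (n + δ)·k.
Rearranging, k^(1−α) = s / (n + δ).
k^0.55 = 0.25 / (0.021 + 0.109) = 0.25 / 0.130 = 1.9231
k* = 1.9231^(1/0.55) ≈ 3.2837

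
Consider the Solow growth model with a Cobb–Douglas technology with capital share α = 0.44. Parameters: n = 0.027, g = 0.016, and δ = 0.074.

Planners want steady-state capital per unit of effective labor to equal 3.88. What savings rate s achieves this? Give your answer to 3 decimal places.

s ≈ 0.250

At the steady state, Δk = 0, so s·k^α = (n + g + δ)·k.
So s / (n + g + δ) = (k*)^(1−α) = 3.88^0.56 = 2.1367.
Therefore s = 2.1367 × (n + g + δ) = 2.1367 × 0.117 = 0.2500.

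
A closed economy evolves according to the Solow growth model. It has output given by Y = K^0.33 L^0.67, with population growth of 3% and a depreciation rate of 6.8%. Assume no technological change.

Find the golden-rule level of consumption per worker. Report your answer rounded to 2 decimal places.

At the golden rule, f'(k) = n + δ, so α·k^(α−1) = n + δ and k_gold = (α/(n + δ))^(1/(1−α)).
k_gold = (0.33/0.098)^(1/0.67) = 3.3673^1.4925 ≈ 6.1231
c_gold = f(k_gold) − (n + δ)·k_gold = 1.8184 − 0.098×6.1231 ≈ 1.2183

c_gold ≈ 1.22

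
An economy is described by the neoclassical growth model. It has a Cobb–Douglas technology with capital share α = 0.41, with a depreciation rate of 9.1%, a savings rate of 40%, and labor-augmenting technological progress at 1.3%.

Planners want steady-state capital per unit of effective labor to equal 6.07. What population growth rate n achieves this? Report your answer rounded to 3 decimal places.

At the steady state, Δk = 0, so s·k^α = (n + g + δ)·k.
So s / (n + g + δ) = (k*)^(1−α) = 6.07^0.59 = 2.8979.
Therefore n + g + δ = s / 2.8979 = 0.40 / 2.8979 = 0.1380, so n = 0.1380 − 0.104 = 0.0340.

n ≈ 0.034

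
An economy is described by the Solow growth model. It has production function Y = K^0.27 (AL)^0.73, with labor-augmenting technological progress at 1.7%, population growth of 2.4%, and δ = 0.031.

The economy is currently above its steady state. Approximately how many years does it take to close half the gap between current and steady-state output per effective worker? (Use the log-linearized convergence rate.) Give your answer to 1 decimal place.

Near the steady state the convergence rate is λ = (1 − α)(n + g + δ).
λ = (1 − 0.27) × 0.072 = 0.73 × 0.072 = 0.05256
Half-life = ln 2 / λ = 0.6931 / 0.05256 ≈ 13.19 years

t_½ ≈ 13.2 years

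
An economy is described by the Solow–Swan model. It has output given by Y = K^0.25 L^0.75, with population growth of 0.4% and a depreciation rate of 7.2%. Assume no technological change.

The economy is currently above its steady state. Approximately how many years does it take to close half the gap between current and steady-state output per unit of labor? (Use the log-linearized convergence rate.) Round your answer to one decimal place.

t_½ ≈ 12.2 years

Near the steady state the convergence rate is λ = (1 − α)(n + δ).
λ = (1 − 0.25) × 0.076 = 0.75 × 0.076 = 0.0570
Half-life = ln 2 / λ = 0.6931 / 0.0570 ≈ 12.16 years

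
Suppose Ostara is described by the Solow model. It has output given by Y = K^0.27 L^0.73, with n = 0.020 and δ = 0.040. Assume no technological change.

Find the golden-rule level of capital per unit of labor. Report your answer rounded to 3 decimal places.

The golden rule sets f'(k) = n + δ, i.e. α·k^(α−1) = n + δ.
So k^(1−α) = α / (n + δ) = 0.27 / 0.060 = 4.5000.
k_gold = 4.5000^(1/0.73) ≈ 7.8490

k_gold ≈ 7.849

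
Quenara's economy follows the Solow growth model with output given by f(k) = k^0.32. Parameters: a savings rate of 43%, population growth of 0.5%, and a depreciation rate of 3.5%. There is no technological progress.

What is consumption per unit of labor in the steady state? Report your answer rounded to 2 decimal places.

c* ≈ 1.74

Steady state requires s·f(k) = (n + δ)·k, i.e. s·k^α = (n + δ)·k.
Dividing both sides by k: k^(1−α) = s / (n + δ).
k^0.68 = 0.43 / (0.005 + 0.035) = 0.43 / 0.040 = 10.7500
k* = 10.7500^(1/0.68) ≈ 32.8683
y* = (k*)^α = 32.8683^0.32 ≈ 3.0575
c* = (1 − s)·y* = (1 − 0.43) × 3.0575 ≈ 1.7428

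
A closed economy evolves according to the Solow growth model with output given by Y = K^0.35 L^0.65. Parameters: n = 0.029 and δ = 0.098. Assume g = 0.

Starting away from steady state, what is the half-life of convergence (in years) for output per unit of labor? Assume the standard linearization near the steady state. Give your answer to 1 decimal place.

half-life ≈ 8.4 years

Near the steady state the convergence rate is λ = (1 − α)(n + δ).
λ = (1 − 0.35) × 0.127 = 0.65 × 0.127 = 0.08255
Half-life = ln 2 / λ = 0.6931 / 0.08255 ≈ 8.40 years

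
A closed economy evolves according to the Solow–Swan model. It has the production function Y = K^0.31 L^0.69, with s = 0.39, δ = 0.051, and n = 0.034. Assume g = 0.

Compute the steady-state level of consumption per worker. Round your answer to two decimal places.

At the steady state, Δk = 0, so s·k^α = (n + δ)·k.
Dividing both sides by k: k^(1−α) = s / (n + δ).
k^0.69 = 0.39 / (0.034 + 0.051) = 0.39 / 0.085 = 4.5882
k* = 4.5882^(1/0.69) ≈ 9.0971
y* = (k*)^α = 9.0971^0.31 ≈ 1.9827
c* = (1 − s)·y* = (1 − 0.39) × 1.9827 ≈ 1.2094

c* = 1.21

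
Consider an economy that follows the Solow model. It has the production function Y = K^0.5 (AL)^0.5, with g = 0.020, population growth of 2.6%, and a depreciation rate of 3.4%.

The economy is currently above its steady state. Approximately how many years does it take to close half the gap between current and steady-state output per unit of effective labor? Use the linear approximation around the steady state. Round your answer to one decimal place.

Near the steady state the convergence rate is λ = (1 − α)(n + g + δ).
λ = (1 − 0.5) × 0.080 = 0.5 × 0.080 = 0.0400
Half-life = ln 2 / λ = 0.6931 / 0.0400 ≈ 17.33 years

half-life ≈ 17.3 years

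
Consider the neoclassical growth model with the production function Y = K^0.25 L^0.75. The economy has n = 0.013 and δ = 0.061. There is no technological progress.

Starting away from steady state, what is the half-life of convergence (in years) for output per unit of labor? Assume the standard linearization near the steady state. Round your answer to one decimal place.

Near the steady state the convergence rate is λ = (1 − α)(n + δ).
λ = (1 − 0.25) × 0.074 = 0.75 × 0.074 = 0.0555
Half-life = ln 2 / λ = 0.6931 / 0.0555 ≈ 12.49 years

half-life ≈ 12.5 years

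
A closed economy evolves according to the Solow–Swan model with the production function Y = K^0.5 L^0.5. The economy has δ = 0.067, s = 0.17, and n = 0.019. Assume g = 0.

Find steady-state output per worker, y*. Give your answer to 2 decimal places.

Steady state requires s·f(k) = (n + δ)·k, i.e. s·k^α = (n + δ)·k.
Dividing both sides by k: k^(1−α) = s / (n + δ).
k^0.5 = 0.17 / (0.019 + 0.067) = 0.17 / 0.086 = 1.9767
k* = 1.9767^(1/0.5) ≈ 3.9073
y* = (k*)^α = 3.9073^0.5 ≈ 1.9767

y* ≈ 1.98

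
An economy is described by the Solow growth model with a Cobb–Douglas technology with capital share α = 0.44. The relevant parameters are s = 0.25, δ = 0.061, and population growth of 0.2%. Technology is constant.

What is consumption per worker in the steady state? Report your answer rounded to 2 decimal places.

c* = 2.22

Steady state requires s·f(k) = (n + δ)·k, i.e. s·k^α = (n + δ)·k.
Dividing both sides by k: k^(1−α) = s / (n + δ).
k^0.56 = 0.25 / (0.002 + 0.061) = 0.25 / 0.063 = 3.9683
k* = 3.9683^(1/0.56) ≈ 11.7202
y* = (k*)^α = 11.7202^0.44 ≈ 2.9535
c* = (1 − s)·y* = (1 − 0.25) × 2.9535 ≈ 2.2151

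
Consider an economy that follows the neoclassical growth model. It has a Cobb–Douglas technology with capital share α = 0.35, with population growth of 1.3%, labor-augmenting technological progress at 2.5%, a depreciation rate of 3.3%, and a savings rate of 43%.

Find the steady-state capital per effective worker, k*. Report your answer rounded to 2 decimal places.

k* ≈ 15.97

In steady state, investment equals break-even investment: s·k^α = (n + g + δ)·k.
Dividing both sides by k: k^(1−α) = s / (n + g + δ).
k^0.65 = 0.43 / (0.013 + 0.025 + 0.033) = 0.43 / 0.071 = 6.0563
k* = 6.0563^(1/0.65) ≈ 15.9733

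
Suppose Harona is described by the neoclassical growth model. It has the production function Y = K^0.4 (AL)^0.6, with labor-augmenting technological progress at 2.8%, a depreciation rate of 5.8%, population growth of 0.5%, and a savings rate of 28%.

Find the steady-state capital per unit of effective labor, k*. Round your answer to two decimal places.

k* = 6.51

Steady state requires s·f(k) = (n + g + δ)·k, i.e. s·k^α = (n + g + δ)·k.
Dividing both sides by k: k^(1−α) = s / (n + g + δ).
k^0.6 = 0.28 / (0.005 + 0.028 + 0.058) = 0.28 / 0.091 = 3.0769
k* = 3.0769^(1/0.6) ≈ 6.5091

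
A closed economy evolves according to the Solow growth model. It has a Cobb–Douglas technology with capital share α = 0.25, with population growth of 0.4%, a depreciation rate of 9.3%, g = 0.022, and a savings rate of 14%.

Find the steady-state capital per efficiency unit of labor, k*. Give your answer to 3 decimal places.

In steady state, investment equals break-even investment: s·k^α = (n + g + δ)·k.
Rearranging, k^(1−α) = s / (n + g + δ).
k^0.75 = 0.14 / (0.004 + 0.022 + 0.093) = 0.14 / 0.119 = 1.1765
k* = 1.1765^(1/0.75) ≈ 1.2420

k* = 1.242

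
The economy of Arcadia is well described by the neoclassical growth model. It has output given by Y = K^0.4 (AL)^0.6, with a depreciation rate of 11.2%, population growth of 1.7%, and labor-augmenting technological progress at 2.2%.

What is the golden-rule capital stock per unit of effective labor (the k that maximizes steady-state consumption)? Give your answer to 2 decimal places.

k_gold ≈ 5.07

The golden rule sets f'(k) = n + g + δ, i.e. α·k^(α−1) = n + g + δ.
So k^(1−α) = α / (n + g + δ) = 0.4 / 0.151 = 2.6490.
k_gold = 2.6490^(1/0.6) ≈ 5.0715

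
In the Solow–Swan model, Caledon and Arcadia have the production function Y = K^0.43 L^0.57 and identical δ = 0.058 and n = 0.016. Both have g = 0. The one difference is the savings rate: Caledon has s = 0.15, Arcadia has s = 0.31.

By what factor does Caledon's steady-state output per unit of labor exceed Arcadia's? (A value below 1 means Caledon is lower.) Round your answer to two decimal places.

ratio ≈ 0.58

Steady-state y* = [s/(n + δ)]^(α/(1−α)), so the ratio is [ (s_C/(n + δ)_C) / (s_A/(n + δ)_A) ]^0.7544.
s_C/(n + δ)_C = 0.15/0.074 = 2.0270; s_A/(n + δ)_A = 0.31/0.074 = 4.1892.
Ratio = (2.0270/4.1892)^0.7544 = 0.4839^0.7544 ≈ 0.5783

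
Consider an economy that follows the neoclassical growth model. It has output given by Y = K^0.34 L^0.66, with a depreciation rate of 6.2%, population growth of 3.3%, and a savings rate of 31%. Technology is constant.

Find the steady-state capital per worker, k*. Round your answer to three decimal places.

k* = 6.001

At the steady state, Δk = 0, so s·k^α = (n + δ)·k.
Rearranging, k^(1−α) = s / (n + δ).
k^0.66 = 0.31 / (0.033 + 0.062) = 0.31 / 0.095 = 3.2632
k* = 3.2632^(1/0.66) ≈ 6.0013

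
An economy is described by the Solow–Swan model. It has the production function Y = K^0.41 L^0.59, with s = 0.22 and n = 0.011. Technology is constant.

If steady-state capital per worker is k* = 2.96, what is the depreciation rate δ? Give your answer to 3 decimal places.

δ ≈ 0.105

At the steady state, Δk = 0, so s·k^α = (n + δ)·k.
So s / (n + δ) = (k*)^(1−α) = 2.96^0.59 = 1.8970.
Therefore n + δ = s / 1.8970 = 0.22 / 1.8970 = 0.1160, so δ = 0.1160 − 0.011 = 0.1050.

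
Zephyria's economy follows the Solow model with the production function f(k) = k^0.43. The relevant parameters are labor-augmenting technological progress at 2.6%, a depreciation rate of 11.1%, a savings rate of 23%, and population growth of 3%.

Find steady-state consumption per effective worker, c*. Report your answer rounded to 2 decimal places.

In steady state, investment equals break-even investment: s·k^α = (n + g + δ)·k.
Rearranging, k^(1−α) = s / (n + g + δ).
k^0.57 = 0.23 / (0.030 + 0.026 + 0.111) = 0.23 / 0.167 = 1.3772
k* = 1.3772^(1/0.57) ≈ 1.7533
y* = (k*)^α = 1.7533^0.43 ≈ 1.2731
c* = (1 − s)·y* = (1 − 0.23) × 1.2731 ≈ 0.9803

c* ≈ 0.98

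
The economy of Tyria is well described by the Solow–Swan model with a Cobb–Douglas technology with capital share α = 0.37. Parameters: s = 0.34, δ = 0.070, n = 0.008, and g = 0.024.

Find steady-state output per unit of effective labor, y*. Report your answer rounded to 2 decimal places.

y* ≈ 2.03

In steady state, investment equals break-even investment: s·k^α = (n + g + δ)·k.
Rearranging, k^(1−α) = s / (n + g + δ).
k^0.63 = 0.34 / (0.008 + 0.024 + 0.070) = 0.34 / 0.102 = 3.3333
k* = 3.3333^(1/0.63) ≈ 6.7602
y* = (k*)^α = 6.7602^0.37 ≈ 2.0281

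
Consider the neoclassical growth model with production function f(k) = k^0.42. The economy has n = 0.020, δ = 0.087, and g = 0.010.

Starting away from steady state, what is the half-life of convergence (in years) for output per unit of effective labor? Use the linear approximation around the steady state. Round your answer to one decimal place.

Near the steady state the convergence rate is λ = (1 − α)(n + g + δ).
λ = (1 − 0.42) × 0.117 = 0.58 × 0.117 = 0.06786
Half-life = ln 2 / λ = 0.6931 / 0.06786 ≈ 10.21 years

half-life ≈ 10.2 years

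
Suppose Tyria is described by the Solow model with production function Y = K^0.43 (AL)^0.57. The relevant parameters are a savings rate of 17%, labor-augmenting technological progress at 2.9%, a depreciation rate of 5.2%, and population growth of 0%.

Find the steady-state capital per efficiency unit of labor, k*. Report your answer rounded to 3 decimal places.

k* ≈ 3.672

At the steady state, Δk = 0, so s·k^α = (n + g + δ)·k.
Dividing both sides by k: k^(1−α) = s / (n + g + δ).
k^0.57 = 0.17 / (0.000 + 0.029 + 0.052) = 0.17 / 0.081 = 2.0988
k* = 2.0988^(1/0.57) ≈ 3.6717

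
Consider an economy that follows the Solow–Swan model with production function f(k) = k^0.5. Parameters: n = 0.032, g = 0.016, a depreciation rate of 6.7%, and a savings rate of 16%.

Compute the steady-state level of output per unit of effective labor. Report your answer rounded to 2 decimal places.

In steady state, investment equals break-even investment: s·k^α = (n + g + δ)·k.
Rearranging, k^(1−α) = s / (n + g + δ).
k^0.5 = 0.16 / (0.032 + 0.016 + 0.067) = 0.16 / 0.115 = 1.3913
k* = 1.3913^(1/0.5) ≈ 1.9357
y* = (k*)^α = 1.9357^0.5 ≈ 1.3913

y* = 1.39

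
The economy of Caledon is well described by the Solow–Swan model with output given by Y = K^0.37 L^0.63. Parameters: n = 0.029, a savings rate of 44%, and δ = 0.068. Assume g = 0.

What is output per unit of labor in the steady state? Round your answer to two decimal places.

y* = 2.43

Steady state requires s·f(k) = (n + δ)·k, i.e. s·k^α = (n + δ)·k.
Rearranging, k^(1−α) = s / (n + δ).
k^0.63 = 0.44 / (0.029 + 0.068) = 0.44 / 0.097 = 4.5361
k* = 4.5361^(1/0.63) ≈ 11.0244
y* = (k*)^α = 11.0244^0.37 ≈ 2.4304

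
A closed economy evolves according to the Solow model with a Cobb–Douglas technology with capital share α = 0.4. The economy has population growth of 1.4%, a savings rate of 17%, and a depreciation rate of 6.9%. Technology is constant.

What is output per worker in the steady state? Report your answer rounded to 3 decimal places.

y* = 1.613

In steady state, investment equals break-even investment: s·k^α = (n + δ)·k.
Dividing both sides by k: k^(1−α) = s / (n + δ).
k^0.6 = 0.17 / (0.014 + 0.069) = 0.17 / 0.083 = 2.0482
k* = 2.0482^(1/0.6) ≈ 3.3033
y* = (k*)^α = 3.3033^0.4 ≈ 1.6128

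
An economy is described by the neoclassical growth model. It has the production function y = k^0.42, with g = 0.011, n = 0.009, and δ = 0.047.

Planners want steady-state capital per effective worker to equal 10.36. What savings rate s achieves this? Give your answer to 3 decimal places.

s ≈ 0.260

At the steady state, Δk = 0, so s·k^α = (n + g + δ)·k.
So s / (n + g + δ) = (k*)^(1−α) = 10.36^0.58 = 3.8807.
Therefore s = 3.8807 × (n + g + δ) = 3.8807 × 0.067 = 0.2600.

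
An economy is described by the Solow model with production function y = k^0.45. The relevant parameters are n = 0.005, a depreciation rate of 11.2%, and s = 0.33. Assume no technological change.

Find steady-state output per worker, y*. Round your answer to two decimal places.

y* ≈ 2.34

Steady state requires s·f(k) = (n + δ)·k, i.e. s·k^α = (n + δ)·k.
Rearranging, k^(1−α) = s / (n + δ).
k^0.55 = 0.33 / (0.005 + 0.112) = 0.33 / 0.117 = 2.8205
k* = 2.8205^(1/0.55) ≈ 6.5883
y* = (k*)^α = 6.5883^0.45 ≈ 2.3359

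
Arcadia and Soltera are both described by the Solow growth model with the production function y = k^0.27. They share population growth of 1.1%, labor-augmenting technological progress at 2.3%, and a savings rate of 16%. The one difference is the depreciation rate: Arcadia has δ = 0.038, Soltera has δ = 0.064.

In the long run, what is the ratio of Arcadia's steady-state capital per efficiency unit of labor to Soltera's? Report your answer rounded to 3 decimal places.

Steady-state k* = [s/(n + g + δ)]^(1/(1−α)), so the ratio is [ (s_A/(n + g + δ)_A) / (s_S/(n + g + δ)_S) ]^1.3699.
s_A/(n + g + δ)_A = 0.16/0.072 = 2.2222; s_S/(n + g + δ)_S = 0.16/0.098 = 1.6327.
Ratio = (2.2222/1.6327)^1.3699 = 1.3611^1.3699 ≈ 1.5255

ratio ≈ 1.526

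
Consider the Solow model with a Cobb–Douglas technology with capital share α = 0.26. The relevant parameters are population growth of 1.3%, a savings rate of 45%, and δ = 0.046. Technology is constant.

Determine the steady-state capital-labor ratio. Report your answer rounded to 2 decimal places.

k* ≈ 15.57

In steady state, investment equals break-even investment: s·k^α = (n + δ)·k.
Dividing both sides by k: k^(1−α) = s / (n + δ).
k^0.74 = 0.45 / (0.013 + 0.046) = 0.45 / 0.059 = 7.6271
k* = 7.6271^(1/0.74) ≈ 15.5732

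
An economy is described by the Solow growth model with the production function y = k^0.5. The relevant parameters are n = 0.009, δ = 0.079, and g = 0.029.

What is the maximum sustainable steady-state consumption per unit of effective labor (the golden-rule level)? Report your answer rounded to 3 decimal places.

c_gold ≈ 2.137

At the golden rule, f'(k) = n + g + δ, so α·k^(α−1) = n + g + δ and k_gold = (α/(n + g + δ))^(1/(1−α)).
k_gold = (0.5/0.117)^(1/0.5) = 4.2735^2 ≈ 18.2628
c_gold = f(k_gold) − (n + g + δ)·k_gold = 4.2735 − 0.117×18.2628 ≈ 2.1368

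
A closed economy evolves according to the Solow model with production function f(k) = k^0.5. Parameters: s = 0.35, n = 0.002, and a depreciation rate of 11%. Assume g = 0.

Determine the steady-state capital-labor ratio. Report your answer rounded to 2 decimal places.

k* ≈ 9.77

Steady state requires s·f(k) = (n + δ)·k, i.e. s·k^α = (n + δ)·k.
Dividing both sides by k: k^(1−α) = s / (n + δ).
k^0.5 = 0.35 / (0.002 + 0.110) = 0.35 / 0.112 = 3.1250
k* = 3.1250^(1/0.5) ≈ 9.7656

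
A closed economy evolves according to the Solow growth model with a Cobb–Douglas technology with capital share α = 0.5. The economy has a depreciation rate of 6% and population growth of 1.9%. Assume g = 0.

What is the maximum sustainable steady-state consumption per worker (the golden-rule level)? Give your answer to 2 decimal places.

At the golden rule, f'(k) = n + δ, so α·k^(α−1) = n + δ and k_gold = (α/(n + δ))^(1/(1−α)).
k_gold = (0.5/0.079)^(1/0.5) = 6.3291^2 ≈ 40.0575
c_gold = f(k_gold) − (n + δ)·k_gold = 6.3291 − 0.079×40.0575 ≈ 3.1646

c_gold ≈ 3.16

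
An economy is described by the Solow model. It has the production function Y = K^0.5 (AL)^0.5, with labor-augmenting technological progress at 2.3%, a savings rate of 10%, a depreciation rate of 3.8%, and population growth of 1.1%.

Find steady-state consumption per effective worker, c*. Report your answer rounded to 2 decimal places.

At the steady state, Δk = 0, so s·k^α = (n + g + δ)·k.
Rearranging, k^(1−α) = s / (n + g + δ).
k^0.5 = 0.10 / (0.011 + 0.023 + 0.038) = 0.10 / 0.072 = 1.3889
k* = 1.3889^(1/0.5) ≈ 1.9290
y* = (k*)^α = 1.9290^0.5 ≈ 1.3889
c* = (1 − s)·y* = (1 − 0.10) × 1.3889 ≈ 1.2500

c* ≈ 1.25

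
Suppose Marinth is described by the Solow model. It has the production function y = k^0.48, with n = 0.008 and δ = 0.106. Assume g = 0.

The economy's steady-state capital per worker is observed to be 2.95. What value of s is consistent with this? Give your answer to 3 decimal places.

s ≈ 0.200

At the steady state, Δk = 0, so s·k^α = (n + δ)·k.
So s / (n + δ) = (k*)^(1−α) = 2.95^0.52 = 1.7551.
Therefore s = 1.7551 × (n + δ) = 1.7551 × 0.114 = 0.2001.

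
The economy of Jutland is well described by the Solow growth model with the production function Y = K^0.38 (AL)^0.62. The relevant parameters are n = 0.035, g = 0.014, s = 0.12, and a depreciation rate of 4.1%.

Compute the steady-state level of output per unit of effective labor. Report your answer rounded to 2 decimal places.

Steady state requires s·f(k) = (n + g + δ)·k, i.e. s·k^α = (n + g + δ)·k.
Rearranging, k^(1−α) = s / (n + g + δ).
k^0.62 = 0.12 / (0.035 + 0.014 + 0.041) = 0.12 / 0.090 = 1.3333
k* = 1.3333^(1/0.62) ≈ 1.5904
y* = (k*)^α = 1.5904^0.38 ≈ 1.1928

y* = 1.19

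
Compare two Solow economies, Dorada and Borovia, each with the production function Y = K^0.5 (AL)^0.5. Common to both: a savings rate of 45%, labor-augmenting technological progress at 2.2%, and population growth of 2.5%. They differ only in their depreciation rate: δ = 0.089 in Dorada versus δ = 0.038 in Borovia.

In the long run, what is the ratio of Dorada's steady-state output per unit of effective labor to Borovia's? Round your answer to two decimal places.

y*_D / y*_B ≈ 0.63

Steady-state y* = [s/(n + g + δ)]^(α/(1−α)), so the ratio is [ (s_D/(n + g + δ)_D) / (s_B/(n + g + δ)_B) ]^1.
s_D/(n + g + δ)_D = 0.45/0.136 = 3.3088; s_B/(n + g + δ)_B = 0.45/0.085 = 5.2941.
Ratio = (3.3088/5.2941)^1 = 0.6250^1 ≈ 0.6250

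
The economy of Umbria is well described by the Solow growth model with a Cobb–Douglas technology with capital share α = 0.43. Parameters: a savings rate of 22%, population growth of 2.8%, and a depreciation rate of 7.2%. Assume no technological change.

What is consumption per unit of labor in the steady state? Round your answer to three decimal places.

At the steady state, Δk = 0, so s·k^α = (n + δ)·k.
Dividing both sides by k: k^(1−α) = s / (n + δ).
k^0.57 = 0.22 / (0.028 + 0.072) = 0.22 / 0.100 = 2.2000
k* = 2.2000^(1/0.57) ≈ 3.9879
y* = (k*)^α = 3.9879^0.43 ≈ 1.8127
c* = (1 − s)·y* = (1 − 0.22) × 1.8127 ≈ 1.4139

c* ≈ 1.414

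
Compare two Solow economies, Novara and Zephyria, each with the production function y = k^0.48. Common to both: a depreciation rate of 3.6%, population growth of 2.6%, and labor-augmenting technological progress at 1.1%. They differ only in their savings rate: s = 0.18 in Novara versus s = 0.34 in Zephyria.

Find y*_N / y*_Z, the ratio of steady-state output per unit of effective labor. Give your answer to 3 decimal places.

Steady-state y* = [s/(n + g + δ)]^(α/(1−α)), so the ratio is [ (s_N/(n + g + δ)_N) / (s_Z/(n + g + δ)_Z) ]^0.9231.
s_N/(n + g + δ)_N = 0.18/0.073 = 2.4658; s_Z/(n + g + δ)_Z = 0.34/0.073 = 4.6575.
Ratio = (2.4658/4.6575)^0.9231 = 0.5294^0.9231 ≈ 0.5559

ratio ≈ 0.556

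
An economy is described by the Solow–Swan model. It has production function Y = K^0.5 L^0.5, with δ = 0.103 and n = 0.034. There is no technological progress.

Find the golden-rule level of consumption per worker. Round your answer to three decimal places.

At the golden rule, f'(k) = n + δ, so α·k^(α−1) = n + δ and k_gold = (α/(n + δ))^(1/(1−α)).
k_gold = (0.5/0.137)^(1/0.5) = 3.6496^2 ≈ 13.3196
c_gold = f(k_gold) − (n + δ)·k_gold = 3.6496 − 0.137×13.3196 ≈ 1.8248

c_gold ≈ 1.825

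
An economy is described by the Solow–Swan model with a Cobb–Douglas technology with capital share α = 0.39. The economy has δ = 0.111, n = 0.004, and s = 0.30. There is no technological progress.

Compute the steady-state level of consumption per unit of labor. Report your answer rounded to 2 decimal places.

Steady state requires s·f(k) = (n + δ)·k, i.e. s·k^α = (n + δ)·k.
Rearranging, k^(1−α) = s / (n + δ).
k^0.61 = 0.30 / (0.004 + 0.111) = 0.30 / 0.115 = 2.6087
k* = 2.6087^(1/0.61) ≈ 4.8157
y* = (k*)^α = 4.8157^0.39 ≈ 1.8460
c* = (1 − s)·y* = (1 − 0.30) × 1.8460 ≈ 1.2922

c* = 1.29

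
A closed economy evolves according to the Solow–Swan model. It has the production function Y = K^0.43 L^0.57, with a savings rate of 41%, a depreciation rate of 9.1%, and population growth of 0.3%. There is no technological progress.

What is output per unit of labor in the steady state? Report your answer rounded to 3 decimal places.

Steady state requires s·f(k) = (n + δ)·k, i.e. s·k^α = (n + δ)·k.
Rearranging, k^(1−α) = s / (n + δ).
k^0.57 = 0.41 / (0.003 + 0.091) = 0.41 / 0.094 = 4.3617
k* = 4.3617^(1/0.57) ≈ 13.2496
y* = (k*)^α = 13.2496^0.43 ≈ 3.0377

y* = 3.038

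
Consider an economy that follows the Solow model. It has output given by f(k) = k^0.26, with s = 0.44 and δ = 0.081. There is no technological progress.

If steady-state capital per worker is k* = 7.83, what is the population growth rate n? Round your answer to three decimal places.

n ≈ 0.015

In steady state, investment equals break-even investment: s·k^α = (n + δ)·k.
So s / (n + δ) = (k*)^(1−α) = 7.83^0.74 = 4.5855.
Therefore n + δ = s / 4.5855 = 0.44 / 4.5855 = 0.0960, so n = 0.0960 − 0.081 = 0.0150.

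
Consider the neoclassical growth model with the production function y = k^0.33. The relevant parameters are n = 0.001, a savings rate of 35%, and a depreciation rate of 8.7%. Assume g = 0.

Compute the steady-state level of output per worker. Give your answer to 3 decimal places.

y* ≈ 1.974

Steady state requires s·f(k) = (n + δ)·k, i.e. s·k^α = (n + δ)·k.
Rearranging, k^(1−α) = s / (n + δ).
k^0.67 = 0.35 / (0.001 + 0.087) = 0.35 / 0.088 = 3.9773
k* = 3.9773^(1/0.67) ≈ 7.8507
y* = (k*)^α = 7.8507^0.33 ≈ 1.9739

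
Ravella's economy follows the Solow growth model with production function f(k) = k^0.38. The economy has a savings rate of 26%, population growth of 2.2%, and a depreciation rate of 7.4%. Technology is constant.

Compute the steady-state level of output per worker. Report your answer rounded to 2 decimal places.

At the steady state, Δk = 0, so s·k^α = (n + δ)·k.
Rearranging, k^(1−α) = s / (n + δ).
k^0.62 = 0.26 / (0.022 + 0.074) = 0.26 / 0.096 = 2.7083
k* = 2.7083^(1/0.62) ≈ 4.9877
y* = (k*)^α = 4.9877^0.38 ≈ 1.8416

y* ≈ 1.84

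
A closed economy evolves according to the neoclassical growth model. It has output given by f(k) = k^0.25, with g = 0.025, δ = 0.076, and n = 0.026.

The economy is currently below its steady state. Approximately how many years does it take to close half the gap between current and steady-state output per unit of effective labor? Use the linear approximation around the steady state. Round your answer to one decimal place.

Near the steady state the convergence rate is λ = (1 − α)(n + g + δ).
λ = (1 − 0.25) × 0.127 = 0.75 × 0.127 = 0.09525
Half-life = ln 2 / λ = 0.6931 / 0.09525 ≈ 7.28 years

half-life ≈ 7.3 years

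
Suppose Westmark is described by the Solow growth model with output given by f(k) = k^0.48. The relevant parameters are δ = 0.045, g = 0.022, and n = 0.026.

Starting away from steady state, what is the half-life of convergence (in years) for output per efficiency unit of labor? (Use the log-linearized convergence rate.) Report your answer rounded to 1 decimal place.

Near the steady state the convergence rate is λ = (1 − α)(n + g + δ).
λ = (1 − 0.48) × 0.093 = 0.52 × 0.093 = 0.04836
Half-life = ln 2 / λ = 0.6931 / 0.04836 ≈ 14.33 years

t_½ ≈ 14.3 years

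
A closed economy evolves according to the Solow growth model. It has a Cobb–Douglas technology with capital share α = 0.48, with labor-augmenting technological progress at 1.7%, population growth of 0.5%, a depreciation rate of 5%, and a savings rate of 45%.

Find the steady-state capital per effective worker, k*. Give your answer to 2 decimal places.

k* ≈ 33.93

Steady state requires s·f(k) = (n + g + δ)·k, i.e. s·k^α = (n + g + δ)·k.
Dividing both sides by k: k^(1−α) = s / (n + g + δ).
k^0.52 = 0.45 / (0.005 + 0.017 + 0.050) = 0.45 / 0.072 = 6.2500
k* = 6.2500^(1/0.52) ≈ 33.9265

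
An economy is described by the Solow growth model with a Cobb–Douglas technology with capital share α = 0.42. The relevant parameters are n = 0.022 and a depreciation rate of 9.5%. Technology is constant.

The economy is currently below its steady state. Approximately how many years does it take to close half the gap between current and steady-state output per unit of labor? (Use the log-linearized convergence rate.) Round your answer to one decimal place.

Near the steady state the convergence rate is λ = (1 − α)(n + δ).
λ = (1 − 0.42) × 0.117 = 0.58 × 0.117 = 0.06786
Half-life = ln 2 / λ = 0.6931 / 0.06786 ≈ 10.21 years

t_½ ≈ 10.2 years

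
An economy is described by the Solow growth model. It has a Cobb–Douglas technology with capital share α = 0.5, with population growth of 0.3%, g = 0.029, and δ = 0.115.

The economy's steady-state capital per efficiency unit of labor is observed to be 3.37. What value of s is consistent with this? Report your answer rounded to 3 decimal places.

In steady state, investment equals break-even investment: s·k^α = (n + g + δ)·k.
So s / (n + g + δ) = (k*)^(1−α) = 3.37^0.5 = 1.8358.
Therefore s = 1.8358 × (n + g + δ) = 1.8358 × 0.147 = 0.2699.

s ≈ 0.270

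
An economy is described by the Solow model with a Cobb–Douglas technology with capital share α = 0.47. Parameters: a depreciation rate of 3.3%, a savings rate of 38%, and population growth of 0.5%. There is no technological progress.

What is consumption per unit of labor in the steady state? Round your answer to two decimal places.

c* = 4.78

At the steady state, Δk = 0, so s·k^α = (n + δ)·k.
Rearranging, k^(1−α) = s / (n + δ).
k^0.53 = 0.38 / (0.005 + 0.033) = 0.38 / 0.038 = 10.0000
k* = 10.0000^(1/0.53) ≈ 77.0535
y* = (k*)^α = 77.0535^0.47 ≈ 7.7054
c* = (1 − s)·y* = (1 − 0.38) × 7.7054 ≈ 4.7773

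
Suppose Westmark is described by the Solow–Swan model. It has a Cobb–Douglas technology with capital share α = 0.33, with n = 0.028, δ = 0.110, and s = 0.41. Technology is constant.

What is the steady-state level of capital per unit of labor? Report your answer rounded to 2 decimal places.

k* ≈ 5.08

In steady state, investment equals break-even investment: s·k^α = (n + δ)·k.
Dividing both sides by k: k^(1−α) = s / (n + δ).
k^0.67 = 0.41 / (0.028 + 0.110) = 0.41 / 0.138 = 2.9710
k* = 2.9710^(1/0.67) ≈ 5.0795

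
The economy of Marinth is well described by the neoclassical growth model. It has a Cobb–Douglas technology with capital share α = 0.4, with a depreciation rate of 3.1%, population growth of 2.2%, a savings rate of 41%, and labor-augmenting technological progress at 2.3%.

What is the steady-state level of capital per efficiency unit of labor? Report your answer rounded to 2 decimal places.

In steady state, investment equals break-even investment: s·k^α = (n + g + δ)·k.
Rearranging, k^(1−α) = s / (n + g + δ).
k^0.6 = 0.41 / (0.022 + 0.023 + 0.031) = 0.41 / 0.076 = 5.3947
k* = 5.3947^(1/0.6) ≈ 16.5938

k* = 16.59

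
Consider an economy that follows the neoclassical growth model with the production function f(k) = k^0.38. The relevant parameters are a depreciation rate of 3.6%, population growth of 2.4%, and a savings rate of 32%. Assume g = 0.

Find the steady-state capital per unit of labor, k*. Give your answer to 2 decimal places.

Steady state requires s·f(k) = (n + δ)·k, i.e. s·k^α = (n + δ)·k.
Dividing both sides by k: k^(1−α) = s / (n + δ).
k^0.62 = 0.32 / (0.024 + 0.036) = 0.32 / 0.060 = 5.3333
k* = 5.3333^(1/0.62) ≈ 14.8790

k* = 14.88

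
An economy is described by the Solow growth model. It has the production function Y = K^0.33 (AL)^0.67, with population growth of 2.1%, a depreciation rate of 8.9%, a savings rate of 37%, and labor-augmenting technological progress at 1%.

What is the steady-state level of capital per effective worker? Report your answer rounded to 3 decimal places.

k* ≈ 5.369

In steady state, investment equals break-even investment: s·k^α = (n + g + δ)·k.
Dividing both sides by k: k^(1−α) = s / (n + g + δ).
k^0.67 = 0.37 / (0.021 + 0.010 + 0.089) = 0.37 / 0.120 = 3.0833
k* = 3.0833^(1/0.67) ≈ 5.3688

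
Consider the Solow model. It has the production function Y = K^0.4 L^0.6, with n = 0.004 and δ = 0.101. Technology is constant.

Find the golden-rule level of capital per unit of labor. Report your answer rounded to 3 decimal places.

The golden rule sets f'(k) = n + δ, i.e. α·k^(α−1) = n + δ.
So k^(1−α) = α / (n + δ) = 0.4 / 0.105 = 3.8095.
k_gold = 3.8095^(1/0.6) ≈ 9.2921

k_gold ≈ 9.292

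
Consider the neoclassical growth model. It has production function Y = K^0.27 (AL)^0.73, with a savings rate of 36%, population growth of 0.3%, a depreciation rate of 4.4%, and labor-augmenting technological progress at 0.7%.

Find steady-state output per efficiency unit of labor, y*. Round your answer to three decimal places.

y* ≈ 2.017

In steady state, investment equals break-even investment: s·k^α = (n + g + δ)·k.
Rearranging, k^(1−α) = s / (n + g + δ).
k^0.73 = 0.36 / (0.003 + 0.007 + 0.044) = 0.36 / 0.054 = 6.6667
k* = 6.6667^(1/0.73) ≈ 13.4476
y* = (k*)^α = 13.4476^0.27 ≈ 2.0171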